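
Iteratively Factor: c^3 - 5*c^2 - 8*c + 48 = (c + 3)*(c^2 - 8*c + 16) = (c - 4)*(c + 3)*(c - 4)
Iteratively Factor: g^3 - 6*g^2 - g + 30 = (g - 3)*(g^2 - 3*g - 10) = (g - 3)*(g + 2)*(g - 5)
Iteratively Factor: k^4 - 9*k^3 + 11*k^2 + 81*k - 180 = (k - 3)*(k^3 - 6*k^2 - 7*k + 60) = (k - 3)*(k + 3)*(k^2 - 9*k + 20) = (k - 5)*(k - 3)*(k + 3)*(k - 4)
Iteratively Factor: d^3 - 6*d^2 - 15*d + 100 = (d - 5)*(d^2 - d - 20) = (d - 5)^2*(d + 4)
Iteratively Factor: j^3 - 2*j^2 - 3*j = (j - 3)*(j^2 + j) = (j - 3)*(j + 1)*(j)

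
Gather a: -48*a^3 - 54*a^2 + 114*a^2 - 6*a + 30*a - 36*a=-48*a^3 + 60*a^2 - 12*a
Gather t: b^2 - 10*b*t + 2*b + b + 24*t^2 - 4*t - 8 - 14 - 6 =b^2 + 3*b + 24*t^2 + t*(-10*b - 4) - 28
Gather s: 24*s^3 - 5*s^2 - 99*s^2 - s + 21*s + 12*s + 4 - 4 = 24*s^3 - 104*s^2 + 32*s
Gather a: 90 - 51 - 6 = 33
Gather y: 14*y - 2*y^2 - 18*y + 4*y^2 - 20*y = 2*y^2 - 24*y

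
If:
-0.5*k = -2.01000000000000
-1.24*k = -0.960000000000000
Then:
No Solution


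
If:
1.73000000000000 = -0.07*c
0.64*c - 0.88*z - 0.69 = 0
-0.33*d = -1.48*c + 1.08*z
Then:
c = -24.71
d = -49.45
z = -18.76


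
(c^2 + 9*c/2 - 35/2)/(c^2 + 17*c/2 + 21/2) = (2*c - 5)/(2*c + 3)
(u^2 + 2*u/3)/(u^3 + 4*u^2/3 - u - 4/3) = u*(3*u + 2)/(3*u^3 + 4*u^2 - 3*u - 4)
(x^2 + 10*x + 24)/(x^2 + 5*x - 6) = (x + 4)/(x - 1)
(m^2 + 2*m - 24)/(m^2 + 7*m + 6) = (m - 4)/(m + 1)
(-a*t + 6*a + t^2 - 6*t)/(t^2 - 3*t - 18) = (-a + t)/(t + 3)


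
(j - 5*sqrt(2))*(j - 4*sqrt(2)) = j^2 - 9*sqrt(2)*j + 40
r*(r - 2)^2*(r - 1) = r^4 - 5*r^3 + 8*r^2 - 4*r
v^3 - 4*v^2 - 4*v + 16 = (v - 4)*(v - 2)*(v + 2)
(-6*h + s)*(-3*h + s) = 18*h^2 - 9*h*s + s^2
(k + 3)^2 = k^2 + 6*k + 9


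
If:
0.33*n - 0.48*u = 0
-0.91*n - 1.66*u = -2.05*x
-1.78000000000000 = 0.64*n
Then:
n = -2.78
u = -1.91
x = -2.78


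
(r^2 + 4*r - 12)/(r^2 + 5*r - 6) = (r - 2)/(r - 1)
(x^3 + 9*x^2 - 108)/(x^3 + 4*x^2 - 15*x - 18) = (x + 6)/(x + 1)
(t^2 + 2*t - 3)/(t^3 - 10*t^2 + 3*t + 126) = (t - 1)/(t^2 - 13*t + 42)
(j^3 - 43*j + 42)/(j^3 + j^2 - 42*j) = (j - 1)/j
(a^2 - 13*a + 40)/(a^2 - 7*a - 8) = (a - 5)/(a + 1)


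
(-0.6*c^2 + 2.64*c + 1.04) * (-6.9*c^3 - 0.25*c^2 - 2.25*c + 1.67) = 4.14*c^5 - 18.066*c^4 - 6.486*c^3 - 7.202*c^2 + 2.0688*c + 1.7368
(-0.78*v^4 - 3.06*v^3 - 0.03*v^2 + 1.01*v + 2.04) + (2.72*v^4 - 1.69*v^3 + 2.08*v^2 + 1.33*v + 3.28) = 1.94*v^4 - 4.75*v^3 + 2.05*v^2 + 2.34*v + 5.32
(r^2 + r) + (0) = r^2 + r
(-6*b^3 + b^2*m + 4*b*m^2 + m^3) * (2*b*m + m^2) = -12*b^4*m - 4*b^3*m^2 + 9*b^2*m^3 + 6*b*m^4 + m^5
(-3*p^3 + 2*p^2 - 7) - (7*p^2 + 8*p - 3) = -3*p^3 - 5*p^2 - 8*p - 4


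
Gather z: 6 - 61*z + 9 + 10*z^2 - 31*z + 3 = 10*z^2 - 92*z + 18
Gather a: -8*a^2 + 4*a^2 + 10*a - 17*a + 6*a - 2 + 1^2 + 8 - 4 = -4*a^2 - a + 3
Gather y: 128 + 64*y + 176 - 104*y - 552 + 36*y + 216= -4*y - 32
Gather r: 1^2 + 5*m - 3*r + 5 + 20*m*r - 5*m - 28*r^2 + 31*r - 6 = -28*r^2 + r*(20*m + 28)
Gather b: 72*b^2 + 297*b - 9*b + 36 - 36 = 72*b^2 + 288*b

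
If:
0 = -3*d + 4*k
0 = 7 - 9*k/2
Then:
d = 56/27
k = 14/9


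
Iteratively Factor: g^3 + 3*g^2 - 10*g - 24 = (g + 4)*(g^2 - g - 6) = (g - 3)*(g + 4)*(g + 2)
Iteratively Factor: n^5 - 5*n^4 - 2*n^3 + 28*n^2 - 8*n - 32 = (n + 2)*(n^4 - 7*n^3 + 12*n^2 + 4*n - 16) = (n - 2)*(n + 2)*(n^3 - 5*n^2 + 2*n + 8) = (n - 2)*(n + 1)*(n + 2)*(n^2 - 6*n + 8) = (n - 4)*(n - 2)*(n + 1)*(n + 2)*(n - 2)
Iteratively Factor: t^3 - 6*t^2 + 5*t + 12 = (t - 4)*(t^2 - 2*t - 3) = (t - 4)*(t + 1)*(t - 3)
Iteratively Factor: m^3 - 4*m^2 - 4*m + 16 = (m - 4)*(m^2 - 4) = (m - 4)*(m - 2)*(m + 2)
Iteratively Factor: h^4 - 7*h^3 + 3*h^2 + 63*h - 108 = (h - 4)*(h^3 - 3*h^2 - 9*h + 27) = (h - 4)*(h + 3)*(h^2 - 6*h + 9) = (h - 4)*(h - 3)*(h + 3)*(h - 3)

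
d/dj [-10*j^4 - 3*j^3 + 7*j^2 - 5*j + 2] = -40*j^3 - 9*j^2 + 14*j - 5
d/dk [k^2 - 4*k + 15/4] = 2*k - 4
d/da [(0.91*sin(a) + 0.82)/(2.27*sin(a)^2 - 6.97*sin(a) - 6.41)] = (-3.7228*sin(a) + 1.03285*cos(2*a) - 1.15055)*cos(a)/(-2.27*sin(a)^2 + 6.97*sin(a) + 6.41)^2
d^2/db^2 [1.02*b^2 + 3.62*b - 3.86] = 2.04000000000000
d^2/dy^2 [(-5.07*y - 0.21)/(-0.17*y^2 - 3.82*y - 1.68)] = ((0.34*y + 3.82)*(0.68*y + 7.64)*(5.07*y + 0.21) - (5.1714*y + 38.8062)*(0.17*y^2 + 3.82*y + 1.68))/(0.17*y^2 + 3.82*y + 1.68)^3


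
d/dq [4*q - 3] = 4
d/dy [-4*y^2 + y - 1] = 1 - 8*y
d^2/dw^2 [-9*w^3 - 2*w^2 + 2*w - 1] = -54*w - 4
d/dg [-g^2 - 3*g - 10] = -2*g - 3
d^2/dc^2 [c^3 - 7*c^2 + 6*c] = 6*c - 14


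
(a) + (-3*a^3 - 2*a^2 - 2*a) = -3*a^3 - 2*a^2 - a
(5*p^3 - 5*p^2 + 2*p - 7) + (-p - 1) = 5*p^3 - 5*p^2 + p - 8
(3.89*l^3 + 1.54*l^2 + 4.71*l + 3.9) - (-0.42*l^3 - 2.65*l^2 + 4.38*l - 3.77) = 4.31*l^3 + 4.19*l^2 + 0.33*l + 7.67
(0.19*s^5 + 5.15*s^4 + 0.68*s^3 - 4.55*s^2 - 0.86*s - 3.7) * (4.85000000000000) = 0.9215*s^5 + 24.9775*s^4 + 3.298*s^3 - 22.0675*s^2 - 4.171*s - 17.945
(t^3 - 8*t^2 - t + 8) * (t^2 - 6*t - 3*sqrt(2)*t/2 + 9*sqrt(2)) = t^5 - 14*t^4 - 3*sqrt(2)*t^4/2 + 21*sqrt(2)*t^3 + 47*t^3 - 141*sqrt(2)*t^2/2 + 14*t^2 - 48*t - 21*sqrt(2)*t + 72*sqrt(2)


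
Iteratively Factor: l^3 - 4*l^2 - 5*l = (l - 5)*(l^2 + l) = (l - 5)*(l + 1)*(l)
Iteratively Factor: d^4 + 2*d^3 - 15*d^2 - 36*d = (d - 4)*(d^3 + 6*d^2 + 9*d) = (d - 4)*(d + 3)*(d^2 + 3*d) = d*(d - 4)*(d + 3)*(d + 3)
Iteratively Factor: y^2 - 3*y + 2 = (y - 1)*(y - 2)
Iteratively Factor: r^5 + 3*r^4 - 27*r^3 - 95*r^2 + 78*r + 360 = (r - 2)*(r^4 + 5*r^3 - 17*r^2 - 129*r - 180) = (r - 2)*(r + 4)*(r^3 + r^2 - 21*r - 45) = (r - 2)*(r + 3)*(r + 4)*(r^2 - 2*r - 15) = (r - 2)*(r + 3)^2*(r + 4)*(r - 5)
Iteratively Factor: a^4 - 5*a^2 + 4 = (a + 1)*(a^3 - a^2 - 4*a + 4) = (a + 1)*(a + 2)*(a^2 - 3*a + 2) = (a - 1)*(a + 1)*(a + 2)*(a - 2)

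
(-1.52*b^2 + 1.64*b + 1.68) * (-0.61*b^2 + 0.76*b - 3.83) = 0.9272*b^4 - 2.1556*b^3 + 6.0432*b^2 - 5.0044*b - 6.4344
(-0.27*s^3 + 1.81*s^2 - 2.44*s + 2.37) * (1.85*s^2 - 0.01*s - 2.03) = -0.4995*s^5 + 3.3512*s^4 - 3.984*s^3 + 0.7346*s^2 + 4.9295*s - 4.8111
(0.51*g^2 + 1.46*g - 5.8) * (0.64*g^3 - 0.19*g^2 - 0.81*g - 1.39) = 0.3264*g^5 + 0.8375*g^4 - 4.4025*g^3 - 0.7895*g^2 + 2.6686*g + 8.062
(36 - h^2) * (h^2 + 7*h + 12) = -h^4 - 7*h^3 + 24*h^2 + 252*h + 432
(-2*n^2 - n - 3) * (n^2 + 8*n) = -2*n^4 - 17*n^3 - 11*n^2 - 24*n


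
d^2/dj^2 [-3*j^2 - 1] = -6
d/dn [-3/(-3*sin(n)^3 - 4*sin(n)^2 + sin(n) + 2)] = 3*(1 - 9*sin(n))*cos(n)/((sin(n) + 1)^3*(3*sin(n) - 2)^2)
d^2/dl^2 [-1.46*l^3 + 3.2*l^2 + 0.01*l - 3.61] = 6.4 - 8.76*l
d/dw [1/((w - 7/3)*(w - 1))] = 6*(5 - 3*w)/(9*w^4 - 60*w^3 + 142*w^2 - 140*w + 49)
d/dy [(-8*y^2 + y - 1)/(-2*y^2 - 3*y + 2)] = (26*y^2 - 36*y - 1)/(4*y^4 + 12*y^3 + y^2 - 12*y + 4)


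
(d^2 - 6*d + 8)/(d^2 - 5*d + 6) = (d - 4)/(d - 3)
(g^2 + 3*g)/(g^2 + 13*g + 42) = g*(g + 3)/(g^2 + 13*g + 42)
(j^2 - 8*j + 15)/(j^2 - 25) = (j - 3)/(j + 5)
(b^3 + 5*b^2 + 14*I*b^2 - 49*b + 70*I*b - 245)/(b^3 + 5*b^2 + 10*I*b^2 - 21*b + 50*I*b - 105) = (b + 7*I)/(b + 3*I)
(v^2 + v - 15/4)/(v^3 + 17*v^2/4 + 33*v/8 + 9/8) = 2*(4*v^2 + 4*v - 15)/(8*v^3 + 34*v^2 + 33*v + 9)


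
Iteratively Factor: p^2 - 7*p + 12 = (p - 4)*(p - 3)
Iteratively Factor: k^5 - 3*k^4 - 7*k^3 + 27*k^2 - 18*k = (k)*(k^4 - 3*k^3 - 7*k^2 + 27*k - 18) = k*(k - 2)*(k^3 - k^2 - 9*k + 9) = k*(k - 3)*(k - 2)*(k^2 + 2*k - 3) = k*(k - 3)*(k - 2)*(k - 1)*(k + 3)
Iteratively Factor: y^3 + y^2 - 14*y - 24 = (y + 3)*(y^2 - 2*y - 8) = (y + 2)*(y + 3)*(y - 4)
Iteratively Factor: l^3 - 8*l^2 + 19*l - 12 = (l - 3)*(l^2 - 5*l + 4) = (l - 3)*(l - 1)*(l - 4)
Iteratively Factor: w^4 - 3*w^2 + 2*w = (w - 1)*(w^3 + w^2 - 2*w) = w*(w - 1)*(w^2 + w - 2) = w*(w - 1)^2*(w + 2)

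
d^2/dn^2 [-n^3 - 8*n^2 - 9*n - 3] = -6*n - 16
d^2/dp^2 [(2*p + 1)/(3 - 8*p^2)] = 16*(-32*p^2*(2*p + 1) + (6*p + 1)*(8*p^2 - 3))/(8*p^2 - 3)^3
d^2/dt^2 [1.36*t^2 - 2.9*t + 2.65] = 2.72000000000000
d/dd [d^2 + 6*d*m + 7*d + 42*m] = 2*d + 6*m + 7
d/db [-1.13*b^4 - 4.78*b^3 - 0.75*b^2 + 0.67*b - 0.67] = -4.52*b^3 - 14.34*b^2 - 1.5*b + 0.67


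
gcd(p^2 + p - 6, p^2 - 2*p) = p - 2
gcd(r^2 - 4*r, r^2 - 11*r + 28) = r - 4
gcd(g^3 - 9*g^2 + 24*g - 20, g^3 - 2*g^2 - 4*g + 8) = g^2 - 4*g + 4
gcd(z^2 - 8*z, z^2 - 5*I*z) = z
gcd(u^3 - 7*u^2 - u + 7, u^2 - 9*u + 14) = u - 7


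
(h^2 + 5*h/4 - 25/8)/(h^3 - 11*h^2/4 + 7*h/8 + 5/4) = (2*h + 5)/(2*h^2 - 3*h - 2)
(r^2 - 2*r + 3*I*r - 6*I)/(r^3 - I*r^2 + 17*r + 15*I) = (r - 2)/(r^2 - 4*I*r + 5)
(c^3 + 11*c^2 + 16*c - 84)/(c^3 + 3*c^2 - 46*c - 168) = (c^2 + 5*c - 14)/(c^2 - 3*c - 28)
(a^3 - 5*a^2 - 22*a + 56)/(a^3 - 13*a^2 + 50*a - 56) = (a + 4)/(a - 4)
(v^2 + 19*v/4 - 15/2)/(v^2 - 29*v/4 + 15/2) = (v + 6)/(v - 6)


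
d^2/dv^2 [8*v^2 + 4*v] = 16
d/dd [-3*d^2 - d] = -6*d - 1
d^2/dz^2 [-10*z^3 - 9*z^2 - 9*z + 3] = -60*z - 18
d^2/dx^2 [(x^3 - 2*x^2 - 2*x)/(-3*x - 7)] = 2*(-9*x^3 - 63*x^2 - 147*x + 56)/(27*x^3 + 189*x^2 + 441*x + 343)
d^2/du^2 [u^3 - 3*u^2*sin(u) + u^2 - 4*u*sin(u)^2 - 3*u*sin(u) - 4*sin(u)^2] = 3*u^2*sin(u) + 3*u*sin(u) - 12*u*cos(u) - 8*u*cos(2*u) + 6*u - 6*sqrt(2)*sin(u + pi/4) - 8*sqrt(2)*sin(2*u + pi/4) + 2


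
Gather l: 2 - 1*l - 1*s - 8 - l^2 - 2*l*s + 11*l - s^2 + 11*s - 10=-l^2 + l*(10 - 2*s) - s^2 + 10*s - 16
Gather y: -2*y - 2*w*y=y*(-2*w - 2)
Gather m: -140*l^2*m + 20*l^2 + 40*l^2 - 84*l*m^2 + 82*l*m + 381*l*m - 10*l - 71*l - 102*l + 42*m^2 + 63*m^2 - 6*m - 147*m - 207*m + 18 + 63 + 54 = 60*l^2 - 183*l + m^2*(105 - 84*l) + m*(-140*l^2 + 463*l - 360) + 135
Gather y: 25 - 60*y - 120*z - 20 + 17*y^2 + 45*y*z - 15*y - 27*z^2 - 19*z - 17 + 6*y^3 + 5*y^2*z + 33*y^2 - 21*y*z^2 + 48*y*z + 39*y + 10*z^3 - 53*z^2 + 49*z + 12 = 6*y^3 + y^2*(5*z + 50) + y*(-21*z^2 + 93*z - 36) + 10*z^3 - 80*z^2 - 90*z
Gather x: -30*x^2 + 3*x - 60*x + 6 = -30*x^2 - 57*x + 6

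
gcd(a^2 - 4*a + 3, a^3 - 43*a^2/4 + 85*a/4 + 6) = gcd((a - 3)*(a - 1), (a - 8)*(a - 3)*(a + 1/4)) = a - 3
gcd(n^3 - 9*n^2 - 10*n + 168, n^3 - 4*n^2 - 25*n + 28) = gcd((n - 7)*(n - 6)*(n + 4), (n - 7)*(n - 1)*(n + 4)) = n^2 - 3*n - 28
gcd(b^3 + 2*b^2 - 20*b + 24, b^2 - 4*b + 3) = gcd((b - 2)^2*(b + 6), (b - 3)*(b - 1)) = 1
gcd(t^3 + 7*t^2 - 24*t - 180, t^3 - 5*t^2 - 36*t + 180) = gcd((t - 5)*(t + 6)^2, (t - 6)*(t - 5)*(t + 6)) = t^2 + t - 30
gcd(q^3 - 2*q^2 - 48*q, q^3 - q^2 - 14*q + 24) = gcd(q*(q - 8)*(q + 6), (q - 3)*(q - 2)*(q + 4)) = 1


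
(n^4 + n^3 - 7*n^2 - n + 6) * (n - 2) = n^5 - n^4 - 9*n^3 + 13*n^2 + 8*n - 12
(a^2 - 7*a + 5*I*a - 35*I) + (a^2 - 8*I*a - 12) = 2*a^2 - 7*a - 3*I*a - 12 - 35*I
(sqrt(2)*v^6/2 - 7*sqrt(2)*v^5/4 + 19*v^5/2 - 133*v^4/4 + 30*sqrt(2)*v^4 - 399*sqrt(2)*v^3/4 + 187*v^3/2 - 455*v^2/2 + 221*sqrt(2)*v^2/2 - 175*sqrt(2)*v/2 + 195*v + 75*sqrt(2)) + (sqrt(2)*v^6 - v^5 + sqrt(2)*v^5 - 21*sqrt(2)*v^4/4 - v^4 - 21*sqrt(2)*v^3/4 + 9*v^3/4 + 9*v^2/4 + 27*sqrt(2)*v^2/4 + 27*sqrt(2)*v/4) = 3*sqrt(2)*v^6/2 - 3*sqrt(2)*v^5/4 + 17*v^5/2 - 137*v^4/4 + 99*sqrt(2)*v^4/4 - 105*sqrt(2)*v^3 + 383*v^3/4 - 901*v^2/4 + 469*sqrt(2)*v^2/4 - 323*sqrt(2)*v/4 + 195*v + 75*sqrt(2)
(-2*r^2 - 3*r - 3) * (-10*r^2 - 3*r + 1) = 20*r^4 + 36*r^3 + 37*r^2 + 6*r - 3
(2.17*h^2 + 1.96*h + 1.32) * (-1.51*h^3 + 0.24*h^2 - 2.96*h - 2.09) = -3.2767*h^5 - 2.4388*h^4 - 7.946*h^3 - 10.0201*h^2 - 8.0036*h - 2.7588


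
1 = 1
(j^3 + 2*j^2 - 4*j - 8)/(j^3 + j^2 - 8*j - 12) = (j - 2)/(j - 3)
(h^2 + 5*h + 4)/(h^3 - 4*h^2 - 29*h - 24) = (h + 4)/(h^2 - 5*h - 24)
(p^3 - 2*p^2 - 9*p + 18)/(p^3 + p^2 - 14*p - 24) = (p^2 - 5*p + 6)/(p^2 - 2*p - 8)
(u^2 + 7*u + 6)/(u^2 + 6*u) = (u + 1)/u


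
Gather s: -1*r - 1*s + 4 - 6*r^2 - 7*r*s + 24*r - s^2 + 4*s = -6*r^2 + 23*r - s^2 + s*(3 - 7*r) + 4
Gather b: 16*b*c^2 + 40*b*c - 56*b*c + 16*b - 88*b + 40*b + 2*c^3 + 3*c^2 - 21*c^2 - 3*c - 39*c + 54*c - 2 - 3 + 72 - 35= b*(16*c^2 - 16*c - 32) + 2*c^3 - 18*c^2 + 12*c + 32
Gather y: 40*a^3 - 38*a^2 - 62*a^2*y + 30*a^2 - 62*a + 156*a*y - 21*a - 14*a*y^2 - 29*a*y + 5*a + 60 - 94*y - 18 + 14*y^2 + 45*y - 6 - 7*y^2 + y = 40*a^3 - 8*a^2 - 78*a + y^2*(7 - 14*a) + y*(-62*a^2 + 127*a - 48) + 36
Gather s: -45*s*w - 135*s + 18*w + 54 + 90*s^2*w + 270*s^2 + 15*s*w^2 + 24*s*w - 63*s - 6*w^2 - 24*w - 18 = s^2*(90*w + 270) + s*(15*w^2 - 21*w - 198) - 6*w^2 - 6*w + 36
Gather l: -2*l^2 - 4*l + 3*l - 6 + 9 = -2*l^2 - l + 3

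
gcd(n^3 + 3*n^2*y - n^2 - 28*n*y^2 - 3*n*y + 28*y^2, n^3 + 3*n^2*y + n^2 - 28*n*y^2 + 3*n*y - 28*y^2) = -n^2 - 3*n*y + 28*y^2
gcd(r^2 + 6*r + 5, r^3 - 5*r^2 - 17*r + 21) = 1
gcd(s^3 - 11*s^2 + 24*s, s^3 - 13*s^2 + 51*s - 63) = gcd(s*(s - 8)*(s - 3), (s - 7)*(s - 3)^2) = s - 3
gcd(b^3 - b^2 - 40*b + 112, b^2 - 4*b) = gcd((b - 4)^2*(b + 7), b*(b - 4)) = b - 4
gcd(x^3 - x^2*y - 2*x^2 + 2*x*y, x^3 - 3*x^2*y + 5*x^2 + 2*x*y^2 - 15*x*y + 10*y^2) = x - y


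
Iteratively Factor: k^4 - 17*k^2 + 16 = (k + 4)*(k^3 - 4*k^2 - k + 4) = (k + 1)*(k + 4)*(k^2 - 5*k + 4) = (k - 4)*(k + 1)*(k + 4)*(k - 1)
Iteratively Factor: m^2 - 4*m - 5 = (m - 5)*(m + 1)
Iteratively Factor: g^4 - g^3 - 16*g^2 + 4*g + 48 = (g + 2)*(g^3 - 3*g^2 - 10*g + 24) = (g - 4)*(g + 2)*(g^2 + g - 6) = (g - 4)*(g - 2)*(g + 2)*(g + 3)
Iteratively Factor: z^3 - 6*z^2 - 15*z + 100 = (z + 4)*(z^2 - 10*z + 25) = (z - 5)*(z + 4)*(z - 5)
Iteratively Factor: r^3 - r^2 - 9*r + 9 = (r - 3)*(r^2 + 2*r - 3) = (r - 3)*(r - 1)*(r + 3)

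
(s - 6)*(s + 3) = s^2 - 3*s - 18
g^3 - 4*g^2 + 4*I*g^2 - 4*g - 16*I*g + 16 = (g - 4)*(g + 2*I)^2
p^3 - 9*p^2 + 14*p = p*(p - 7)*(p - 2)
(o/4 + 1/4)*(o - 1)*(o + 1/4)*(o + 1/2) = o^4/4 + 3*o^3/16 - 7*o^2/32 - 3*o/16 - 1/32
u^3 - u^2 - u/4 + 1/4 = (u - 1)*(u - 1/2)*(u + 1/2)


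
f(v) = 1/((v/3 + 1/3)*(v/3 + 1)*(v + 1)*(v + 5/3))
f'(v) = -1/((v/3 + 1/3)*(v/3 + 1)*(v + 1)*(v + 5/3)^2) - 1/((v/3 + 1/3)*(v/3 + 1)*(v + 1)^2*(v + 5/3)) - 1/(3*(v/3 + 1/3)*(v/3 + 1)^2*(v + 1)*(v + 5/3)) - 1/(3*(v/3 + 1/3)^2*(v/3 + 1)*(v + 1)*(v + 5/3)) = 27*(-3*(v + 1)*(v + 3) - (v + 1)*(3*v + 5) - 2*(v + 3)*(3*v + 5))/((v + 1)^3*(v + 3)^2*(3*v + 5)^2)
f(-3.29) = 3.65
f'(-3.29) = 18.00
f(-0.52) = 13.74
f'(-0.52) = -74.75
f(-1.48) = 137.67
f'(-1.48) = -254.47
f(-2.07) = -20.96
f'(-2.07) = -68.60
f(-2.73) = -10.47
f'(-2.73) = 16.83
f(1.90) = 0.06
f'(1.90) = -0.07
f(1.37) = 0.12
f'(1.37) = -0.17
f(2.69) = 0.03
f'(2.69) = -0.03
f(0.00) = 1.80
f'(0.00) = -5.28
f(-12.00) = 0.00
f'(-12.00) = 0.00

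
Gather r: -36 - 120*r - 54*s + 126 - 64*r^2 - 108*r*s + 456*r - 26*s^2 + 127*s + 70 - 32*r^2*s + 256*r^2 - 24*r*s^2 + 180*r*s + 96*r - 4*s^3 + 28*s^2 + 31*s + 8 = r^2*(192 - 32*s) + r*(-24*s^2 + 72*s + 432) - 4*s^3 + 2*s^2 + 104*s + 168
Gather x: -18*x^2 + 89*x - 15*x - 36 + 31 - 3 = -18*x^2 + 74*x - 8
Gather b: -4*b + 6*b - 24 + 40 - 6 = 2*b + 10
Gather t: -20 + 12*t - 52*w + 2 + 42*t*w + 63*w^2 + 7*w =t*(42*w + 12) + 63*w^2 - 45*w - 18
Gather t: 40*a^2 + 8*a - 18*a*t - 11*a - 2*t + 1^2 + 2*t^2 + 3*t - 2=40*a^2 - 3*a + 2*t^2 + t*(1 - 18*a) - 1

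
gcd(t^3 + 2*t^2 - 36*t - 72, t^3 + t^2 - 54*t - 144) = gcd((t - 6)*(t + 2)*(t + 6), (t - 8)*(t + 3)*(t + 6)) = t + 6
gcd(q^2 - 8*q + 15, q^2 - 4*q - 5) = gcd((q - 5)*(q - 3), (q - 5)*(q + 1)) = q - 5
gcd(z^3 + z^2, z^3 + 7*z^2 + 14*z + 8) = z + 1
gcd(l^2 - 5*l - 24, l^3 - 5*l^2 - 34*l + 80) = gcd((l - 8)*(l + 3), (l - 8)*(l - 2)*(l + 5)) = l - 8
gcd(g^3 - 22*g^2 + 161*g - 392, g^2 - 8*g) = g - 8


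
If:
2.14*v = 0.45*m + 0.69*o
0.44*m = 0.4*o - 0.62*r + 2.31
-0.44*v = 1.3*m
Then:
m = -0.338461538461538*v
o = 3.3221850613155*v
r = 2.38354371201496*v + 3.7258064516129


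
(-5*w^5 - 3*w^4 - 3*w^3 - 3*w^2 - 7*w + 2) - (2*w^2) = -5*w^5 - 3*w^4 - 3*w^3 - 5*w^2 - 7*w + 2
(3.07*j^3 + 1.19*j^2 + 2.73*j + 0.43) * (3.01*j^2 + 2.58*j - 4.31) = 9.2407*j^5 + 11.5025*j^4 - 1.9442*j^3 + 3.2088*j^2 - 10.6569*j - 1.8533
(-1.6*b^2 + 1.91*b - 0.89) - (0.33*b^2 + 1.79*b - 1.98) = -1.93*b^2 + 0.12*b + 1.09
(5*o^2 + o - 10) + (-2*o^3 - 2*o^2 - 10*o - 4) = -2*o^3 + 3*o^2 - 9*o - 14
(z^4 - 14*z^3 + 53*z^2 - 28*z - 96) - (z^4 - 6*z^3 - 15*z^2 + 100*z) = -8*z^3 + 68*z^2 - 128*z - 96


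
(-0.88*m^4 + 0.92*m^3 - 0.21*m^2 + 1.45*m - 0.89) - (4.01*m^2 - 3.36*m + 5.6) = -0.88*m^4 + 0.92*m^3 - 4.22*m^2 + 4.81*m - 6.49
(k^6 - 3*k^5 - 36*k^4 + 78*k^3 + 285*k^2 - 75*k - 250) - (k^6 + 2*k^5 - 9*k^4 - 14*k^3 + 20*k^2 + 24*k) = -5*k^5 - 27*k^4 + 92*k^3 + 265*k^2 - 99*k - 250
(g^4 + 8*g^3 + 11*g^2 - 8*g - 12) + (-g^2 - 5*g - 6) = g^4 + 8*g^3 + 10*g^2 - 13*g - 18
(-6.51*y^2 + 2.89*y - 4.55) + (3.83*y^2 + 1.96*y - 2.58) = -2.68*y^2 + 4.85*y - 7.13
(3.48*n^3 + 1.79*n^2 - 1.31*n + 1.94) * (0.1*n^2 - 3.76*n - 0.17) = 0.348*n^5 - 12.9058*n^4 - 7.453*n^3 + 4.8153*n^2 - 7.0717*n - 0.3298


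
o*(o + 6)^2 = o^3 + 12*o^2 + 36*o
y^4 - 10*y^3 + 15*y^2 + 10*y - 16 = (y - 8)*(y - 2)*(y - 1)*(y + 1)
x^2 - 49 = (x - 7)*(x + 7)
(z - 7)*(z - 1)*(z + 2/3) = z^3 - 22*z^2/3 + 5*z/3 + 14/3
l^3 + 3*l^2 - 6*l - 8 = (l - 2)*(l + 1)*(l + 4)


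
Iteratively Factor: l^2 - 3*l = (l)*(l - 3)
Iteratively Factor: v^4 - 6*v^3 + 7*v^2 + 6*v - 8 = (v + 1)*(v^3 - 7*v^2 + 14*v - 8) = (v - 4)*(v + 1)*(v^2 - 3*v + 2) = (v - 4)*(v - 1)*(v + 1)*(v - 2)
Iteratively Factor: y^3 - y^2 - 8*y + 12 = (y - 2)*(y^2 + y - 6) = (y - 2)^2*(y + 3)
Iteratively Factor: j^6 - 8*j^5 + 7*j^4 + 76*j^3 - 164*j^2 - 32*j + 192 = (j - 4)*(j^5 - 4*j^4 - 9*j^3 + 40*j^2 - 4*j - 48) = (j - 4)^2*(j^4 - 9*j^2 + 4*j + 12) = (j - 4)^2*(j - 2)*(j^3 + 2*j^2 - 5*j - 6) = (j - 4)^2*(j - 2)^2*(j^2 + 4*j + 3) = (j - 4)^2*(j - 2)^2*(j + 1)*(j + 3)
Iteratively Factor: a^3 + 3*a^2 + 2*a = (a + 2)*(a^2 + a) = (a + 1)*(a + 2)*(a)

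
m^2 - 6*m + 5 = (m - 5)*(m - 1)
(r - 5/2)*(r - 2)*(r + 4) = r^3 - r^2/2 - 13*r + 20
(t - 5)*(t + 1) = t^2 - 4*t - 5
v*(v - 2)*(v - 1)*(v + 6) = v^4 + 3*v^3 - 16*v^2 + 12*v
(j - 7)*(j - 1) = j^2 - 8*j + 7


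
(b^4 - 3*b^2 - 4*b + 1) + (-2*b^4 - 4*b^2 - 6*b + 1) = -b^4 - 7*b^2 - 10*b + 2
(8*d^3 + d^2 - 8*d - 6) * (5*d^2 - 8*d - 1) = 40*d^5 - 59*d^4 - 56*d^3 + 33*d^2 + 56*d + 6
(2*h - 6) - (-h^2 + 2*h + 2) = h^2 - 8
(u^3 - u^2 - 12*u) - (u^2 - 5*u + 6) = u^3 - 2*u^2 - 7*u - 6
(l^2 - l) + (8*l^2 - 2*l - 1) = 9*l^2 - 3*l - 1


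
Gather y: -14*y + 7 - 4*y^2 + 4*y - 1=-4*y^2 - 10*y + 6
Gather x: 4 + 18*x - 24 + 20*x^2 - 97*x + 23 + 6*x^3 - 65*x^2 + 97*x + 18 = 6*x^3 - 45*x^2 + 18*x + 21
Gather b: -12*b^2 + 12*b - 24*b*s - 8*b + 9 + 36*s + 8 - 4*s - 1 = -12*b^2 + b*(4 - 24*s) + 32*s + 16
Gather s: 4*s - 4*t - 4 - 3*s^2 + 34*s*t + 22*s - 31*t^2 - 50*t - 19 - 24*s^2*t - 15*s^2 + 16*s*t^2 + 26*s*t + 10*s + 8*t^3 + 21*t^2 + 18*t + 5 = s^2*(-24*t - 18) + s*(16*t^2 + 60*t + 36) + 8*t^3 - 10*t^2 - 36*t - 18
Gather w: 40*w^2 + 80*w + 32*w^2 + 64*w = 72*w^2 + 144*w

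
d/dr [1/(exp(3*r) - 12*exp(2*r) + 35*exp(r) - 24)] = (-3*exp(2*r) + 24*exp(r) - 35)*exp(r)/(exp(3*r) - 12*exp(2*r) + 35*exp(r) - 24)^2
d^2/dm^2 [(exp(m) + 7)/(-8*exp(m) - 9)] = (423 - 376*exp(m))*exp(m)/(512*exp(3*m) + 1728*exp(2*m) + 1944*exp(m) + 729)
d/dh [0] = 0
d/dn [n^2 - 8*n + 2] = 2*n - 8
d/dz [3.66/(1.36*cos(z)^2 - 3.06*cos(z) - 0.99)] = (9.9552*cos(z) - 11.1996)*sin(z)/(-1.36*cos(z)^2 + 3.06*cos(z) + 0.99)^2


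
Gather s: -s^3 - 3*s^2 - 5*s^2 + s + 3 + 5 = -s^3 - 8*s^2 + s + 8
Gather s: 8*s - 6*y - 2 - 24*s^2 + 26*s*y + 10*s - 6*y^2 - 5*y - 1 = -24*s^2 + s*(26*y + 18) - 6*y^2 - 11*y - 3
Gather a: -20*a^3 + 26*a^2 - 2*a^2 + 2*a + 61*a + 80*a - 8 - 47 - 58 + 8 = -20*a^3 + 24*a^2 + 143*a - 105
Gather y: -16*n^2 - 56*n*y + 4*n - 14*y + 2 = -16*n^2 + 4*n + y*(-56*n - 14) + 2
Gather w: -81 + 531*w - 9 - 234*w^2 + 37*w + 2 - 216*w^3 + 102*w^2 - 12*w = -216*w^3 - 132*w^2 + 556*w - 88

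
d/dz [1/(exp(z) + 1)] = -1/(4*cosh(z/2)^2)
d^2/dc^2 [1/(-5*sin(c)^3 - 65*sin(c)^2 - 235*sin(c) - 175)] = (9*sin(c)^5 + 134*sin(c)^4 + 624*sin(c)^3 + 686*sin(c)^2 - 1593*sin(c) - 3508)/(5*(sin(c) + 1)^2*(sin(c) + 5)^3*(sin(c) + 7)^3)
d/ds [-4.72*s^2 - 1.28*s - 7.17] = -9.44*s - 1.28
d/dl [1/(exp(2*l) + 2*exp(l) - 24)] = -2*(exp(l) + 1)*exp(l)/(exp(2*l) + 2*exp(l) - 24)^2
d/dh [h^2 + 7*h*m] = 2*h + 7*m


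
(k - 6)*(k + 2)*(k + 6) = k^3 + 2*k^2 - 36*k - 72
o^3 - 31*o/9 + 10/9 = (o - 5/3)*(o - 1/3)*(o + 2)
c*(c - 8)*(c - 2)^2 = c^4 - 12*c^3 + 36*c^2 - 32*c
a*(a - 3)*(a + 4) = a^3 + a^2 - 12*a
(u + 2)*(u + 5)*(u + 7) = u^3 + 14*u^2 + 59*u + 70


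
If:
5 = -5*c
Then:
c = -1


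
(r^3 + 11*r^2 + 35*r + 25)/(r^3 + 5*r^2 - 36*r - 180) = (r^2 + 6*r + 5)/(r^2 - 36)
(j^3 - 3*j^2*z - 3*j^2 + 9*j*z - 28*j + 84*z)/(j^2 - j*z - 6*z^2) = (j^2 - 3*j - 28)/(j + 2*z)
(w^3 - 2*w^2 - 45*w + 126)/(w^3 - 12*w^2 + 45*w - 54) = (w + 7)/(w - 3)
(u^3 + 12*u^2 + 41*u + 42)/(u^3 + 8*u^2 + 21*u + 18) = (u + 7)/(u + 3)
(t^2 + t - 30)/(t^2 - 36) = (t - 5)/(t - 6)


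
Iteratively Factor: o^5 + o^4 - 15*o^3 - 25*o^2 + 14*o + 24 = (o - 1)*(o^4 + 2*o^3 - 13*o^2 - 38*o - 24) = (o - 1)*(o + 2)*(o^3 - 13*o - 12) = (o - 1)*(o + 1)*(o + 2)*(o^2 - o - 12) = (o - 1)*(o + 1)*(o + 2)*(o + 3)*(o - 4)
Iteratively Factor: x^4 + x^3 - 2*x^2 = (x)*(x^3 + x^2 - 2*x) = x*(x + 2)*(x^2 - x) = x^2*(x + 2)*(x - 1)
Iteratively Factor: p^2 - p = (p - 1)*(p)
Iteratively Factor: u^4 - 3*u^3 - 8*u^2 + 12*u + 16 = (u + 2)*(u^3 - 5*u^2 + 2*u + 8) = (u - 4)*(u + 2)*(u^2 - u - 2) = (u - 4)*(u - 2)*(u + 2)*(u + 1)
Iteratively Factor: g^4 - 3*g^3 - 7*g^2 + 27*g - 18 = (g - 1)*(g^3 - 2*g^2 - 9*g + 18) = (g - 2)*(g - 1)*(g^2 - 9) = (g - 2)*(g - 1)*(g + 3)*(g - 3)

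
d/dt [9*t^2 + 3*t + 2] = 18*t + 3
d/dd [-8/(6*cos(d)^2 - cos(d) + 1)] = 8*(1 - 12*cos(d))*sin(d)/(6*sin(d)^2 + cos(d) - 7)^2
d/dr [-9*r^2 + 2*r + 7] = 2 - 18*r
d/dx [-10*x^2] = -20*x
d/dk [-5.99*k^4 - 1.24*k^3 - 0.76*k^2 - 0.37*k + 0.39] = -23.96*k^3 - 3.72*k^2 - 1.52*k - 0.37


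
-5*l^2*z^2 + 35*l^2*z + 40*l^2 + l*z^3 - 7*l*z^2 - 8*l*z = (-5*l + z)*(z - 8)*(l*z + l)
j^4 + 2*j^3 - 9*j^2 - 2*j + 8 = (j - 2)*(j - 1)*(j + 1)*(j + 4)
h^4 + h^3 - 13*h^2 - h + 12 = (h - 3)*(h - 1)*(h + 1)*(h + 4)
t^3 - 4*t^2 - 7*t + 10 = (t - 5)*(t - 1)*(t + 2)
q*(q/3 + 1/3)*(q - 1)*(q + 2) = q^4/3 + 2*q^3/3 - q^2/3 - 2*q/3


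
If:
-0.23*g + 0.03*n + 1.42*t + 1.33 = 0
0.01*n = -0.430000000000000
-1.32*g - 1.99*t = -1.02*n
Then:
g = -26.67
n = -43.00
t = -4.35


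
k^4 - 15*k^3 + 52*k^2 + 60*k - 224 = (k - 8)*(k - 7)*(k - 2)*(k + 2)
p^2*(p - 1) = p^3 - p^2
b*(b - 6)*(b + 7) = b^3 + b^2 - 42*b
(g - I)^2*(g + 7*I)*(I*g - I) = I*g^4 - 5*g^3 - I*g^3 + 5*g^2 + 13*I*g^2 + 7*g - 13*I*g - 7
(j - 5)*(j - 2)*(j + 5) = j^3 - 2*j^2 - 25*j + 50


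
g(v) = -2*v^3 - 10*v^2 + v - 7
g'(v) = -6*v^2 - 20*v + 1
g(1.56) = -37.37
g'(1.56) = -44.80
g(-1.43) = -23.03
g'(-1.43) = 17.33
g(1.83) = -50.92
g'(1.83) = -55.69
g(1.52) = -35.61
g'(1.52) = -43.26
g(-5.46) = 14.97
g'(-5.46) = -68.67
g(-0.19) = -7.54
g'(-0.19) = 4.58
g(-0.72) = -12.16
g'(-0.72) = 12.29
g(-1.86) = -30.59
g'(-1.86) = 17.44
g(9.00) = -2266.00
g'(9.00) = -665.00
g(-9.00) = 632.00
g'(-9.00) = -305.00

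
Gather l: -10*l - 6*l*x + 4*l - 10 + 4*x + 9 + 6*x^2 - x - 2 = l*(-6*x - 6) + 6*x^2 + 3*x - 3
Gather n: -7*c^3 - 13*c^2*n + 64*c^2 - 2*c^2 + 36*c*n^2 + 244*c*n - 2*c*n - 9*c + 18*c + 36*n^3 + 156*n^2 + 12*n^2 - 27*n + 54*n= -7*c^3 + 62*c^2 + 9*c + 36*n^3 + n^2*(36*c + 168) + n*(-13*c^2 + 242*c + 27)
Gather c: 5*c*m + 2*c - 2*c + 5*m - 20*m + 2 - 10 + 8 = 5*c*m - 15*m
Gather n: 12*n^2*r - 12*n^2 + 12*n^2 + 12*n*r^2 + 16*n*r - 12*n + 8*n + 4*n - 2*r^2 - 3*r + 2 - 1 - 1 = 12*n^2*r + n*(12*r^2 + 16*r) - 2*r^2 - 3*r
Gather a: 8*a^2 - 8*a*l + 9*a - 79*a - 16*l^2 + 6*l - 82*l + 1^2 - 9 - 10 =8*a^2 + a*(-8*l - 70) - 16*l^2 - 76*l - 18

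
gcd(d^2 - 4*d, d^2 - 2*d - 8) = d - 4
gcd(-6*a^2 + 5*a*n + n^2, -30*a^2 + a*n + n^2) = 6*a + n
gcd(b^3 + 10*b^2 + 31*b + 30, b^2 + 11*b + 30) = b + 5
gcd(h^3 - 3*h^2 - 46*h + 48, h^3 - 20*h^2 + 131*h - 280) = h - 8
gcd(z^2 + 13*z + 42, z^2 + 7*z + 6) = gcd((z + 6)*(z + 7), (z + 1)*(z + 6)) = z + 6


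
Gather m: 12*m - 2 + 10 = 12*m + 8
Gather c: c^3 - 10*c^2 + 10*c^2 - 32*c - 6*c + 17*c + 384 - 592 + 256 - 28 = c^3 - 21*c + 20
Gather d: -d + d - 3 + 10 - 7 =0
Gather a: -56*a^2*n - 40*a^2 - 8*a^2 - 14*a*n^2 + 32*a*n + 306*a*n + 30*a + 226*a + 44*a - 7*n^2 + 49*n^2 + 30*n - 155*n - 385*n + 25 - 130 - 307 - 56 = a^2*(-56*n - 48) + a*(-14*n^2 + 338*n + 300) + 42*n^2 - 510*n - 468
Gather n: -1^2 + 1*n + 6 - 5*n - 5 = -4*n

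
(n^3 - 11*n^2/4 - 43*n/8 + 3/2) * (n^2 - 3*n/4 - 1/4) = n^5 - 7*n^4/2 - 57*n^3/16 + 199*n^2/32 + 7*n/32 - 3/8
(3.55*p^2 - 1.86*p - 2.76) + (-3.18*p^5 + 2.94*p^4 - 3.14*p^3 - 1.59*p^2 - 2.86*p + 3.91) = -3.18*p^5 + 2.94*p^4 - 3.14*p^3 + 1.96*p^2 - 4.72*p + 1.15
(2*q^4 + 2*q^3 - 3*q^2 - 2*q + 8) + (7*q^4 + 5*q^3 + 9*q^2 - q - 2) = 9*q^4 + 7*q^3 + 6*q^2 - 3*q + 6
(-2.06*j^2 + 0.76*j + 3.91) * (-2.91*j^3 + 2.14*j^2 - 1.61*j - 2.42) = 5.9946*j^5 - 6.62*j^4 - 6.4351*j^3 + 12.129*j^2 - 8.1343*j - 9.4622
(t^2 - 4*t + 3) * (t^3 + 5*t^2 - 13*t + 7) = t^5 + t^4 - 30*t^3 + 74*t^2 - 67*t + 21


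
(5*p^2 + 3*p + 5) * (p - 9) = 5*p^3 - 42*p^2 - 22*p - 45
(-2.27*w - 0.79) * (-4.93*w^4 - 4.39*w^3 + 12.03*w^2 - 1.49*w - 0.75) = 11.1911*w^5 + 13.86*w^4 - 23.84*w^3 - 6.1214*w^2 + 2.8796*w + 0.5925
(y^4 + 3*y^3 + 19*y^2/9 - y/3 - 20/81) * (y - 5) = y^5 - 2*y^4 - 116*y^3/9 - 98*y^2/9 + 115*y/81 + 100/81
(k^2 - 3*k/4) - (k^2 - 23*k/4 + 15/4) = 5*k - 15/4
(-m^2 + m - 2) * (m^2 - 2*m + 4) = -m^4 + 3*m^3 - 8*m^2 + 8*m - 8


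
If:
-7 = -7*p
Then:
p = 1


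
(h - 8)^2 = h^2 - 16*h + 64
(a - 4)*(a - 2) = a^2 - 6*a + 8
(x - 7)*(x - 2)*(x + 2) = x^3 - 7*x^2 - 4*x + 28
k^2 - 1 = (k - 1)*(k + 1)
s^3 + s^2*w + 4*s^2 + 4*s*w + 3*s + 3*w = (s + 1)*(s + 3)*(s + w)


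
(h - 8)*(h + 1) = h^2 - 7*h - 8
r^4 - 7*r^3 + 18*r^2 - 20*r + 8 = (r - 2)^3*(r - 1)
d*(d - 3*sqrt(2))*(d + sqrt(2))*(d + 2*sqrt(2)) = d^4 - 14*d^2 - 12*sqrt(2)*d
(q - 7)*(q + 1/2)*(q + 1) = q^3 - 11*q^2/2 - 10*q - 7/2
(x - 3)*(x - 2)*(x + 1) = x^3 - 4*x^2 + x + 6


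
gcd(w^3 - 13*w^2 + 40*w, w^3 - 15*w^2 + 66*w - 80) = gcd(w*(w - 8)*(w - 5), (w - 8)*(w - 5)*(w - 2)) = w^2 - 13*w + 40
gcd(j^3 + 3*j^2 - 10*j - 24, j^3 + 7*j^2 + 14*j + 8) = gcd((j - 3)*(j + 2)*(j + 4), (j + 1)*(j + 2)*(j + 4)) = j^2 + 6*j + 8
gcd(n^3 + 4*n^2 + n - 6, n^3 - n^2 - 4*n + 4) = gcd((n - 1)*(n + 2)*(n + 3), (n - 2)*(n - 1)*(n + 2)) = n^2 + n - 2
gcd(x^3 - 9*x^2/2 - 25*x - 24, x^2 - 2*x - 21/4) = x + 3/2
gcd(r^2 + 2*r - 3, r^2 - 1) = r - 1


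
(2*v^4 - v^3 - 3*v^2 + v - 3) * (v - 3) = 2*v^5 - 7*v^4 + 10*v^2 - 6*v + 9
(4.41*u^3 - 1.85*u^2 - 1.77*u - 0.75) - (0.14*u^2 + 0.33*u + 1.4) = 4.41*u^3 - 1.99*u^2 - 2.1*u - 2.15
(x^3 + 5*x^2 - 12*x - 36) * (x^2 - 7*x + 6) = x^5 - 2*x^4 - 41*x^3 + 78*x^2 + 180*x - 216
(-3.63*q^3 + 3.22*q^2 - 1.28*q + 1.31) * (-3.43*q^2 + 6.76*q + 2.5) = 12.4509*q^5 - 35.5834*q^4 + 17.0826*q^3 - 5.0961*q^2 + 5.6556*q + 3.275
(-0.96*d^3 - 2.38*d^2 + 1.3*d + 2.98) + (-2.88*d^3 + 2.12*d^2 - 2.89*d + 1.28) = -3.84*d^3 - 0.26*d^2 - 1.59*d + 4.26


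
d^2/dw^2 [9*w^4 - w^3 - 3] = 6*w*(18*w - 1)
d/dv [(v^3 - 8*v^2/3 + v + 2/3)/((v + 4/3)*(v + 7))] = (9*v^4 + 150*v^3 + 43*v^2 - 460*v + 34)/(9*v^4 + 150*v^3 + 793*v^2 + 1400*v + 784)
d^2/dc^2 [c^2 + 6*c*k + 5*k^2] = 2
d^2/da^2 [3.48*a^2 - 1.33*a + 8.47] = 6.96000000000000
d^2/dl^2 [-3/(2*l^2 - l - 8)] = 6*(-4*l^2 + 2*l + (4*l - 1)^2 + 16)/(-2*l^2 + l + 8)^3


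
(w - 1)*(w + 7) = w^2 + 6*w - 7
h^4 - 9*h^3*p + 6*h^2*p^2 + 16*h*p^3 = h*(h - 8*p)*(h - 2*p)*(h + p)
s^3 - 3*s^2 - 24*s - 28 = (s - 7)*(s + 2)^2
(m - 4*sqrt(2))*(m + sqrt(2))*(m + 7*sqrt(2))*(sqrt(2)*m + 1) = sqrt(2)*m^4 + 9*m^3 - 46*sqrt(2)*m^2 - 162*m - 56*sqrt(2)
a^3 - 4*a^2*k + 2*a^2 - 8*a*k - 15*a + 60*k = (a - 3)*(a + 5)*(a - 4*k)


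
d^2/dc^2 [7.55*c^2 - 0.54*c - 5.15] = 15.1000000000000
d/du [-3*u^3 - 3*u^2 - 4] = 3*u*(-3*u - 2)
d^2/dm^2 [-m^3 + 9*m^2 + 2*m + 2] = 18 - 6*m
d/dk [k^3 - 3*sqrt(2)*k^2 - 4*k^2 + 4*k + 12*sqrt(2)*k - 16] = 3*k^2 - 6*sqrt(2)*k - 8*k + 4 + 12*sqrt(2)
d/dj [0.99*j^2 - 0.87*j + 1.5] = 1.98*j - 0.87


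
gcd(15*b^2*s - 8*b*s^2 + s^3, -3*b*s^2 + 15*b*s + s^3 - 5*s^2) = -3*b*s + s^2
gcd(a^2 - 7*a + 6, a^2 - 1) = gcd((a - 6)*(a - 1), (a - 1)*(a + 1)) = a - 1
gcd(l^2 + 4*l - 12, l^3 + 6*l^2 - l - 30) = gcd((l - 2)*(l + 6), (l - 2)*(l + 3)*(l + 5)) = l - 2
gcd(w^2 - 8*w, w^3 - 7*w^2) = w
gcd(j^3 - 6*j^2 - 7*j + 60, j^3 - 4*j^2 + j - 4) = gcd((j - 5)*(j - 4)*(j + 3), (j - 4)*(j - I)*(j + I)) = j - 4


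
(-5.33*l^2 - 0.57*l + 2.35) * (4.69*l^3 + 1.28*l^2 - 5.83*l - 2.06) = -24.9977*l^5 - 9.4957*l^4 + 41.3658*l^3 + 17.3109*l^2 - 12.5263*l - 4.841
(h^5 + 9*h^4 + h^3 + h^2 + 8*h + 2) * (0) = 0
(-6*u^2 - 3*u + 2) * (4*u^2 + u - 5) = -24*u^4 - 18*u^3 + 35*u^2 + 17*u - 10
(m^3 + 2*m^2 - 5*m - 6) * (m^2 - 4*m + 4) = m^5 - 2*m^4 - 9*m^3 + 22*m^2 + 4*m - 24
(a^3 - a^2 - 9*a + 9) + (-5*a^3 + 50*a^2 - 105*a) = -4*a^3 + 49*a^2 - 114*a + 9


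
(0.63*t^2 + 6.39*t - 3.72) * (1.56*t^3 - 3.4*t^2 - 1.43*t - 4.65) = 0.9828*t^5 + 7.8264*t^4 - 28.4301*t^3 + 0.5808*t^2 - 24.3939*t + 17.298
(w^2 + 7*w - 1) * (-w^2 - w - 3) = -w^4 - 8*w^3 - 9*w^2 - 20*w + 3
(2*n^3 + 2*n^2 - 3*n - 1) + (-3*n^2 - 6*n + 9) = 2*n^3 - n^2 - 9*n + 8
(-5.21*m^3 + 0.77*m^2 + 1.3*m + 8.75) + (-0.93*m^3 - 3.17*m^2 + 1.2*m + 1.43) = -6.14*m^3 - 2.4*m^2 + 2.5*m + 10.18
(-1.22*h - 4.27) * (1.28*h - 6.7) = -1.5616*h^2 + 2.7084*h + 28.609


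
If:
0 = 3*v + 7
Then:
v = -7/3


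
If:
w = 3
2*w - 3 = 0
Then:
No Solution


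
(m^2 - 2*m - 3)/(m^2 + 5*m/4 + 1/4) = 4*(m - 3)/(4*m + 1)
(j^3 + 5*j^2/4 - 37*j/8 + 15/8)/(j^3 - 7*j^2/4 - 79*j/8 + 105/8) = (2*j - 1)/(2*j - 7)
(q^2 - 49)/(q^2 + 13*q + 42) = (q - 7)/(q + 6)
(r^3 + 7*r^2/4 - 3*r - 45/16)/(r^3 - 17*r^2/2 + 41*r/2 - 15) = (8*r^2 + 26*r + 15)/(8*(r^2 - 7*r + 10))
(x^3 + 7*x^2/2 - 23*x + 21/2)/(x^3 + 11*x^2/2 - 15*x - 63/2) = (2*x - 1)/(2*x + 3)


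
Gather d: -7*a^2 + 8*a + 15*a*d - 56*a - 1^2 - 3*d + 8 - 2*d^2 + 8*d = -7*a^2 - 48*a - 2*d^2 + d*(15*a + 5) + 7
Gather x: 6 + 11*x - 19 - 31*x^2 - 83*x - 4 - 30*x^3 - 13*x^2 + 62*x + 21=-30*x^3 - 44*x^2 - 10*x + 4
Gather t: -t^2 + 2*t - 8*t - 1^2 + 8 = -t^2 - 6*t + 7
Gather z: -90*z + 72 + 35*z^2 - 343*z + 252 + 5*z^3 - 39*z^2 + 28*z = 5*z^3 - 4*z^2 - 405*z + 324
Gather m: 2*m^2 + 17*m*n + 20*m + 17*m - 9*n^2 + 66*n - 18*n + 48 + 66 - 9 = 2*m^2 + m*(17*n + 37) - 9*n^2 + 48*n + 105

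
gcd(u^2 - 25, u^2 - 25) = u^2 - 25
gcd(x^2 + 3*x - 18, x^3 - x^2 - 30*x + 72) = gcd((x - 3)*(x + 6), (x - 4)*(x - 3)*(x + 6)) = x^2 + 3*x - 18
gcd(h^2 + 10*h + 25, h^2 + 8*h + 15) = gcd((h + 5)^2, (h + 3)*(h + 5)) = h + 5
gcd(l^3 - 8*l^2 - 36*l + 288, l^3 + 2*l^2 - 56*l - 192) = l^2 - 2*l - 48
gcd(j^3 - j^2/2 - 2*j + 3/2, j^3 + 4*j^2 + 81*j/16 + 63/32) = j + 3/2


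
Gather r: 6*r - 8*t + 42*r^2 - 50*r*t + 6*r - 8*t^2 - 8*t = 42*r^2 + r*(12 - 50*t) - 8*t^2 - 16*t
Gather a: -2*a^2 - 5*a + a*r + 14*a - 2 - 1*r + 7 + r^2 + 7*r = -2*a^2 + a*(r + 9) + r^2 + 6*r + 5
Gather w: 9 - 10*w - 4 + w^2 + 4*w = w^2 - 6*w + 5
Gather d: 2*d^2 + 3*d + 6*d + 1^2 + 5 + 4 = 2*d^2 + 9*d + 10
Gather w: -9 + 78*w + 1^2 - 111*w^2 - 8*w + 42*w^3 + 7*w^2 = 42*w^3 - 104*w^2 + 70*w - 8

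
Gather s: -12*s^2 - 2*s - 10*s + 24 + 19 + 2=-12*s^2 - 12*s + 45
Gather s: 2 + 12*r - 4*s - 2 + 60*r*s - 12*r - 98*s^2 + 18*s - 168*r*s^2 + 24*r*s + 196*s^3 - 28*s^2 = 196*s^3 + s^2*(-168*r - 126) + s*(84*r + 14)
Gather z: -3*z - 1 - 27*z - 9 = -30*z - 10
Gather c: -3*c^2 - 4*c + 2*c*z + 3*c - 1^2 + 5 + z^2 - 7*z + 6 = -3*c^2 + c*(2*z - 1) + z^2 - 7*z + 10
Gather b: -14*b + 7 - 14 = -14*b - 7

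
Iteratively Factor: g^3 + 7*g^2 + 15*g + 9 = (g + 3)*(g^2 + 4*g + 3) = (g + 3)^2*(g + 1)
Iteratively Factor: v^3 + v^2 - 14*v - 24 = (v - 4)*(v^2 + 5*v + 6) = (v - 4)*(v + 2)*(v + 3)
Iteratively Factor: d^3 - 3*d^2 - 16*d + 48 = (d - 4)*(d^2 + d - 12) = (d - 4)*(d + 4)*(d - 3)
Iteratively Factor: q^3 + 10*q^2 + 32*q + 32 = (q + 4)*(q^2 + 6*q + 8) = (q + 4)^2*(q + 2)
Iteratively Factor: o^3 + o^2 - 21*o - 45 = (o + 3)*(o^2 - 2*o - 15) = (o - 5)*(o + 3)*(o + 3)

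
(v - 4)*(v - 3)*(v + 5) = v^3 - 2*v^2 - 23*v + 60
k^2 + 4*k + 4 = (k + 2)^2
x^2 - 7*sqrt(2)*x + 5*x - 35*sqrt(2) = (x + 5)*(x - 7*sqrt(2))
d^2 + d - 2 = (d - 1)*(d + 2)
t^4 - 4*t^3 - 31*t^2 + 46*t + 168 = (t - 7)*(t - 3)*(t + 2)*(t + 4)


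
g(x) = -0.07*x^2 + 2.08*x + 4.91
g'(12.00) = 0.40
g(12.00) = 19.79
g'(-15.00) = 4.18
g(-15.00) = -42.04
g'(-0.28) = 2.12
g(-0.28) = 4.32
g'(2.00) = 1.80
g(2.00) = 8.79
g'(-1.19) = 2.25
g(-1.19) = 2.34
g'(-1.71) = 2.32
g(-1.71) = 1.15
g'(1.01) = 1.94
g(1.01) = 6.94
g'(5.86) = 1.26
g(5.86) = 14.70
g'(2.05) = 1.79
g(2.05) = 8.88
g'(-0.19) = 2.11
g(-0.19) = 4.51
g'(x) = 2.08 - 0.14*x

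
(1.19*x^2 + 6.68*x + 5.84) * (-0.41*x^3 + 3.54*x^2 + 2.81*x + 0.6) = -0.4879*x^5 + 1.4738*x^4 + 24.5967*x^3 + 40.1584*x^2 + 20.4184*x + 3.504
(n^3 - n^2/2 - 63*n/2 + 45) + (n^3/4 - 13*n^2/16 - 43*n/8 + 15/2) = 5*n^3/4 - 21*n^2/16 - 295*n/8 + 105/2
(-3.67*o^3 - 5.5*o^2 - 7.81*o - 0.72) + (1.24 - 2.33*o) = -3.67*o^3 - 5.5*o^2 - 10.14*o + 0.52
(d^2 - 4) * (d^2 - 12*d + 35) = d^4 - 12*d^3 + 31*d^2 + 48*d - 140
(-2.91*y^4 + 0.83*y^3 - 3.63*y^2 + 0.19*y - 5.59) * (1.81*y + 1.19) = -5.2671*y^5 - 1.9606*y^4 - 5.5826*y^3 - 3.9758*y^2 - 9.8918*y - 6.6521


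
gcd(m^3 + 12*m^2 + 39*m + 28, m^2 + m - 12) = m + 4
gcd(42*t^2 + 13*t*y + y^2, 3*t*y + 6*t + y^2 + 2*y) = 1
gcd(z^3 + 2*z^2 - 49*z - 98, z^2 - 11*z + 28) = z - 7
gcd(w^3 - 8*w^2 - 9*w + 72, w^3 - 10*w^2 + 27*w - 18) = w - 3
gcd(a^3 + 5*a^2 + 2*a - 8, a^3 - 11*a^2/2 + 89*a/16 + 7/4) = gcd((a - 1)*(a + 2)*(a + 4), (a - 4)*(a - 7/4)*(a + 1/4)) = 1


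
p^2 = p^2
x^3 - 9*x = x*(x - 3)*(x + 3)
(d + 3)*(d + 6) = d^2 + 9*d + 18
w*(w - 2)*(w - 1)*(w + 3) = w^4 - 7*w^2 + 6*w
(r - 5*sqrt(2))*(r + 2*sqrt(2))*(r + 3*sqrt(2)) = r^3 - 38*r - 60*sqrt(2)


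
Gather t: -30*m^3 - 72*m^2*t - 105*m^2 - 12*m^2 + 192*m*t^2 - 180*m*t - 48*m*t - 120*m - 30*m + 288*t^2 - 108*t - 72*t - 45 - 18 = -30*m^3 - 117*m^2 - 150*m + t^2*(192*m + 288) + t*(-72*m^2 - 228*m - 180) - 63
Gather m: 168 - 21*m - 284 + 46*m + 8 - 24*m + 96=m - 12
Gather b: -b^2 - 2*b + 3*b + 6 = -b^2 + b + 6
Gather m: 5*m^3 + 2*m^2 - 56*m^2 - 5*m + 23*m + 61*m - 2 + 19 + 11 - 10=5*m^3 - 54*m^2 + 79*m + 18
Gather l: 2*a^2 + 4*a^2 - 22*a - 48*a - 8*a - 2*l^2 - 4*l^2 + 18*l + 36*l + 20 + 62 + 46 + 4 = 6*a^2 - 78*a - 6*l^2 + 54*l + 132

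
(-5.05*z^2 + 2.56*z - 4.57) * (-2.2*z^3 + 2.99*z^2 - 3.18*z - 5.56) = 11.11*z^5 - 20.7315*z^4 + 33.7674*z^3 + 6.27289999999999*z^2 + 0.299000000000003*z + 25.4092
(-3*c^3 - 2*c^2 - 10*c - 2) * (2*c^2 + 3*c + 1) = -6*c^5 - 13*c^4 - 29*c^3 - 36*c^2 - 16*c - 2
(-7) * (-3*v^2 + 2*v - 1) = 21*v^2 - 14*v + 7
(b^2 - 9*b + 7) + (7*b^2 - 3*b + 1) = 8*b^2 - 12*b + 8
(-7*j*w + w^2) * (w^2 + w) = -7*j*w^3 - 7*j*w^2 + w^4 + w^3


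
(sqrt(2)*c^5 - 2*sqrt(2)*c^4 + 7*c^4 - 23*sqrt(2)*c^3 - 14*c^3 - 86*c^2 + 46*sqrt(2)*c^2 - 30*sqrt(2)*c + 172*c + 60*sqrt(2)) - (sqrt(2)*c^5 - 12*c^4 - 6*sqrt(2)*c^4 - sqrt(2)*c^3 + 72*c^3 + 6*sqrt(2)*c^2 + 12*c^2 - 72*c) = 4*sqrt(2)*c^4 + 19*c^4 - 86*c^3 - 22*sqrt(2)*c^3 - 98*c^2 + 40*sqrt(2)*c^2 - 30*sqrt(2)*c + 244*c + 60*sqrt(2)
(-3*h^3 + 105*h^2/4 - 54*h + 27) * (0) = 0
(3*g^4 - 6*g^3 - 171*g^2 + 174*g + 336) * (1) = 3*g^4 - 6*g^3 - 171*g^2 + 174*g + 336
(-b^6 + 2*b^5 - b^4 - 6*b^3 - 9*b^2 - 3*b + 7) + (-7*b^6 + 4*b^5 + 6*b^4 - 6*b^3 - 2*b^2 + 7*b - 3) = -8*b^6 + 6*b^5 + 5*b^4 - 12*b^3 - 11*b^2 + 4*b + 4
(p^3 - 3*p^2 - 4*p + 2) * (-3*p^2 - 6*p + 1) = -3*p^5 + 3*p^4 + 31*p^3 + 15*p^2 - 16*p + 2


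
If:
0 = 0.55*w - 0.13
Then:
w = 0.24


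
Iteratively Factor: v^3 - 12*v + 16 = (v - 2)*(v^2 + 2*v - 8) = (v - 2)^2*(v + 4)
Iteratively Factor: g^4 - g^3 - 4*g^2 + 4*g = (g - 1)*(g^3 - 4*g) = g*(g - 1)*(g^2 - 4) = g*(g - 1)*(g + 2)*(g - 2)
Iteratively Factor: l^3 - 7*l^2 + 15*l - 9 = (l - 3)*(l^2 - 4*l + 3) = (l - 3)*(l - 1)*(l - 3)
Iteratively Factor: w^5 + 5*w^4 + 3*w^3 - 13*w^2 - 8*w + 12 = (w + 2)*(w^4 + 3*w^3 - 3*w^2 - 7*w + 6) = (w - 1)*(w + 2)*(w^3 + 4*w^2 + w - 6) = (w - 1)^2*(w + 2)*(w^2 + 5*w + 6) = (w - 1)^2*(w + 2)*(w + 3)*(w + 2)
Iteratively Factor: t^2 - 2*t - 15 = (t + 3)*(t - 5)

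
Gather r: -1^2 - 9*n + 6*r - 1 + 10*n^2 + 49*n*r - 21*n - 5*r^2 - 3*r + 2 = 10*n^2 - 30*n - 5*r^2 + r*(49*n + 3)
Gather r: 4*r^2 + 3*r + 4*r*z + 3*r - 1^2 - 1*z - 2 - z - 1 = 4*r^2 + r*(4*z + 6) - 2*z - 4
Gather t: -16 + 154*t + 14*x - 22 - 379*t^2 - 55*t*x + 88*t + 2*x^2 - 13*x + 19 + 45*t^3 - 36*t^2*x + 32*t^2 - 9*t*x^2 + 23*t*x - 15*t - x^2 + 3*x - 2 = 45*t^3 + t^2*(-36*x - 347) + t*(-9*x^2 - 32*x + 227) + x^2 + 4*x - 21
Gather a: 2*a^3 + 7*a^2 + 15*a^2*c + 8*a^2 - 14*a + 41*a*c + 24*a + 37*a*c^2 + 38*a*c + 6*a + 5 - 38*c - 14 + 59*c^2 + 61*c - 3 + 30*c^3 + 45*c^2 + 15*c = 2*a^3 + a^2*(15*c + 15) + a*(37*c^2 + 79*c + 16) + 30*c^3 + 104*c^2 + 38*c - 12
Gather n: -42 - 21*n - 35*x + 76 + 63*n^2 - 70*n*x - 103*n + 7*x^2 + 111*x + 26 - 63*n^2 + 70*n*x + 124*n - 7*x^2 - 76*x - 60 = 0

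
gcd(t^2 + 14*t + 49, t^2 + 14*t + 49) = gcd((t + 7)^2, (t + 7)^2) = t^2 + 14*t + 49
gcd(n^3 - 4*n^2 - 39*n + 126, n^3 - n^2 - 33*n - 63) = n - 7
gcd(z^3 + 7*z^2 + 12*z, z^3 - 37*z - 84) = z^2 + 7*z + 12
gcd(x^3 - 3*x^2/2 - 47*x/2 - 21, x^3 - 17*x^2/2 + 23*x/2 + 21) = x^2 - 5*x - 6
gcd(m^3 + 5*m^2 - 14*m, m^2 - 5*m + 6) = m - 2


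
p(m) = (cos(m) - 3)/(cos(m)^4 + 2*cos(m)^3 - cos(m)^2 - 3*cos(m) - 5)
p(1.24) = 0.45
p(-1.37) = 0.50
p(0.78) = 0.34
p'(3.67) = -0.05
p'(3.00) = 0.00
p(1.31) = 0.47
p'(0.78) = 0.10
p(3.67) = 0.99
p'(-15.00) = -0.13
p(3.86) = 0.98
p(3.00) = 1.00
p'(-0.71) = -0.08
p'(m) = (cos(m) - 3)*(4*sin(m)*cos(m)^3 + 6*sin(m)*cos(m)^2 - 2*sin(m)*cos(m) - 3*sin(m))/(cos(m)^4 + 2*cos(m)^3 - cos(m)^2 - 3*cos(m) - 5)^2 - sin(m)/(cos(m)^4 + 2*cos(m)^3 - cos(m)^2 - 3*cos(m) - 5)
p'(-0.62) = -0.04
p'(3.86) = -0.14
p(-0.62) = 0.33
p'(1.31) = 0.41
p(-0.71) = 0.34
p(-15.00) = 0.98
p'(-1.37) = -0.45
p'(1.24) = 0.36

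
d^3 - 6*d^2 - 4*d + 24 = (d - 6)*(d - 2)*(d + 2)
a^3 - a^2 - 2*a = a*(a - 2)*(a + 1)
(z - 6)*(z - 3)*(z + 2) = z^3 - 7*z^2 + 36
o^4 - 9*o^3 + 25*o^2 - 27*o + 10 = (o - 5)*(o - 2)*(o - 1)^2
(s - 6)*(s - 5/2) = s^2 - 17*s/2 + 15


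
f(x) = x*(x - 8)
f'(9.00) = 10.00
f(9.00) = 9.00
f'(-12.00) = -32.00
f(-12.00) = 240.00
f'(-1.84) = -11.68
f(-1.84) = 18.11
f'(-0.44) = -8.88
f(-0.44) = 3.71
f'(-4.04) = -16.08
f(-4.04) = 48.64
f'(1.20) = -5.60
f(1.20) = -8.16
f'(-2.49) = -12.98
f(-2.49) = 26.12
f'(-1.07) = -10.14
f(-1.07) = 9.70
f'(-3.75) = -15.50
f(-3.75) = 44.06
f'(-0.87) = -9.74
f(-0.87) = 7.72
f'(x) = 2*x - 8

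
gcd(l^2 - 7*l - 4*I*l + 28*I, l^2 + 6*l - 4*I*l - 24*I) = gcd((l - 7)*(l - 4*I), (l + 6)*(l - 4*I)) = l - 4*I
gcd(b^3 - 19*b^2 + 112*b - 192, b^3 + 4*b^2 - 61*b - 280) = b - 8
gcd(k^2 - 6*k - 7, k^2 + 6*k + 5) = k + 1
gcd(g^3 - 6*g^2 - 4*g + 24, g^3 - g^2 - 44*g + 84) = g^2 - 8*g + 12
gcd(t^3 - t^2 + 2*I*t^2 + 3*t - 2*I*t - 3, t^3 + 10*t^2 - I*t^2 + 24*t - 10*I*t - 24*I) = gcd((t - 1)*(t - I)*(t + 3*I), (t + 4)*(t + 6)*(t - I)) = t - I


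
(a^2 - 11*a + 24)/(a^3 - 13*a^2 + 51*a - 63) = (a - 8)/(a^2 - 10*a + 21)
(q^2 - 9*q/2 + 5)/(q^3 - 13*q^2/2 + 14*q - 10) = 1/(q - 2)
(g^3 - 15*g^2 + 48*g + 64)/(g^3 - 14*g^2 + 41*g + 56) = (g - 8)/(g - 7)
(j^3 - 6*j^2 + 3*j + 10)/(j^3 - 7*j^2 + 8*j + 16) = (j^2 - 7*j + 10)/(j^2 - 8*j + 16)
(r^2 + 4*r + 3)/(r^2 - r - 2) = (r + 3)/(r - 2)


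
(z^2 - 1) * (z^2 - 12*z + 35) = z^4 - 12*z^3 + 34*z^2 + 12*z - 35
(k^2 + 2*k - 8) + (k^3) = k^3 + k^2 + 2*k - 8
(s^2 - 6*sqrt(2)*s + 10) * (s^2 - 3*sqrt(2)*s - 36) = s^4 - 9*sqrt(2)*s^3 + 10*s^2 + 186*sqrt(2)*s - 360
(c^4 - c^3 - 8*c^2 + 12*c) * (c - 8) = c^5 - 9*c^4 + 76*c^2 - 96*c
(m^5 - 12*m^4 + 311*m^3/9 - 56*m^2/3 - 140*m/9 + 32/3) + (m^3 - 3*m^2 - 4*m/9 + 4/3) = m^5 - 12*m^4 + 320*m^3/9 - 65*m^2/3 - 16*m + 12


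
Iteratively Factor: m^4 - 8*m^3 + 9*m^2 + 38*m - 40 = (m + 2)*(m^3 - 10*m^2 + 29*m - 20) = (m - 4)*(m + 2)*(m^2 - 6*m + 5) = (m - 5)*(m - 4)*(m + 2)*(m - 1)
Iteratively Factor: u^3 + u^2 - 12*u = (u)*(u^2 + u - 12) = u*(u - 3)*(u + 4)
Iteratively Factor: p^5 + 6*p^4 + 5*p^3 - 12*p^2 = (p + 3)*(p^4 + 3*p^3 - 4*p^2) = (p - 1)*(p + 3)*(p^3 + 4*p^2) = p*(p - 1)*(p + 3)*(p^2 + 4*p) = p*(p - 1)*(p + 3)*(p + 4)*(p)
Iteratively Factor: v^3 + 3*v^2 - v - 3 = (v + 3)*(v^2 - 1) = (v + 1)*(v + 3)*(v - 1)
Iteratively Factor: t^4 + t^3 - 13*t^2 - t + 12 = (t + 1)*(t^3 - 13*t + 12) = (t + 1)*(t + 4)*(t^2 - 4*t + 3) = (t - 3)*(t + 1)*(t + 4)*(t - 1)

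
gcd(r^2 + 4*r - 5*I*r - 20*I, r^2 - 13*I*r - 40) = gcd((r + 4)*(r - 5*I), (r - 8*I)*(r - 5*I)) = r - 5*I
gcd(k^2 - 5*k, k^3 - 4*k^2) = k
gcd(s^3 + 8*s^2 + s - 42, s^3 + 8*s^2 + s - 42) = s^3 + 8*s^2 + s - 42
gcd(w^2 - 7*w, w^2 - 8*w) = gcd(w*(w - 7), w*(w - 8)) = w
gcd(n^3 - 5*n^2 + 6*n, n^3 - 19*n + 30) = n^2 - 5*n + 6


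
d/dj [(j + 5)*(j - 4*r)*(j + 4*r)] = 3*j^2 + 10*j - 16*r^2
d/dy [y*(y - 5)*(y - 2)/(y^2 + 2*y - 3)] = (y^4 + 4*y^3 - 33*y^2 + 42*y - 30)/(y^4 + 4*y^3 - 2*y^2 - 12*y + 9)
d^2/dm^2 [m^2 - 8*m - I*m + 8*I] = 2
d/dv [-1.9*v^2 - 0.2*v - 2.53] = -3.8*v - 0.2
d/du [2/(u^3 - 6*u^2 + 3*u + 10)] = 6*(-u^2 + 4*u - 1)/(u^3 - 6*u^2 + 3*u + 10)^2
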